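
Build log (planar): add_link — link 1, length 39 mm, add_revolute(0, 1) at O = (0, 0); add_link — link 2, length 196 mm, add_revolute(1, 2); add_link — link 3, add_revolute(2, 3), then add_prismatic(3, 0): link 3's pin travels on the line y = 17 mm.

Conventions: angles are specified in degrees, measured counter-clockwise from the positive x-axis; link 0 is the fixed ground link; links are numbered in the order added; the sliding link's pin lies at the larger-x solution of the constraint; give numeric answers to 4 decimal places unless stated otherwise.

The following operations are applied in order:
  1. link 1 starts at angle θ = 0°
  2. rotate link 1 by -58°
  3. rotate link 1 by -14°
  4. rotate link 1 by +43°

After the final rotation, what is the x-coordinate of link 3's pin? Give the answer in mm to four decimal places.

geometry: r = 39 mm, L = 196 mm, e = 17 mm; θ starts at 0°
rotate link 1 by -58°: θ ← 0° -58° = -58°
rotate link 1 by -14°: θ ← -58° -14° = -72°
rotate link 1 by +43°: θ ← -72° +43° = -29°
crank pin P = (r cos θ, r sin θ) = (34.110169, -18.907575)
h = r sin θ − e = -18.907575 − 17 = -35.907575
x = r cos θ + √(L² − h²) = 34.110169 + 192.682760 = 226.792929

226.7929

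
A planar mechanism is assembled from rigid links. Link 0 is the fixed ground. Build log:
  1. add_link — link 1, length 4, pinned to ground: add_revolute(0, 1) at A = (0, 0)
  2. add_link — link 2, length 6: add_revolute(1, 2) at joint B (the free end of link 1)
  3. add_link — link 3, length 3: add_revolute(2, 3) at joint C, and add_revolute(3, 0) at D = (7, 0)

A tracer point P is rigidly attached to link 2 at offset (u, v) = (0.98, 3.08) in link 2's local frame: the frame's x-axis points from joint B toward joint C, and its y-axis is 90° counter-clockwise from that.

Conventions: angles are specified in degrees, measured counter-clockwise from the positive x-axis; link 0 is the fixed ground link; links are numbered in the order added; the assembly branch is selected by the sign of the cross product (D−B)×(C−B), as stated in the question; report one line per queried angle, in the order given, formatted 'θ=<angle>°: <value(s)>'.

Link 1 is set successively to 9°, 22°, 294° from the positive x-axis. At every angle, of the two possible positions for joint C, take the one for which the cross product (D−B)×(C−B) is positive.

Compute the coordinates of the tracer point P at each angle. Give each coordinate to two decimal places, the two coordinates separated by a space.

A=(0,0), D=(7.00,0)
θ=9°: B = A + 4.00·(cos9°, sin9°) = (3.9508, 0.6257)
θ=9°: |BD| = 3.1128
θ=9°: circle(B,6.00) ∩ circle(D,3.00): a=5.8933, h=1.1263
θ=9°:   candidates: C₊=(9.9502,0.5443) cross=3.506; C₋=(9.4974,-1.6622) cross=-3.506
θ=9°:   branch + wants cross > 0 → take C=(9.9502,0.5443) (cross=3.506)
θ=9°: ex = (C−B)/|BC| = (0.9999,-0.0136); ey = (0.0136,0.9999)
θ=9°: P = B + 0.98·ex + 3.08·ey = (4.9724,3.6922)
θ=22°: B = A + 4.00·(cos22°, sin22°) = (3.7087, 1.4984)
θ=22°: |BD| = 3.6163
θ=22°: circle(B,6.00) ∩ circle(D,3.00): a=5.5412, h=2.3010
θ=22°:   candidates: C₊=(9.7053,1.2966) cross=8.321; C₋=(7.7985,-2.8918) cross=-8.321
θ=22°:   branch + wants cross > 0 → take C=(9.7053,1.2966) (cross=8.321)
θ=22°: ex = (C−B)/|BC| = (0.9994,-0.0336); ey = (0.0336,0.9994)
θ=22°: P = B + 0.98·ex + 3.08·ey = (4.7918,4.5437)
θ=294°: B = A + 4.00·(cos294°, sin294°) = (1.6269, -3.6542)
θ=294°: |BD| = 6.4979
θ=294°: circle(B,6.00) ∩ circle(D,3.00): a=5.3265, h=2.7619
θ=294°:   candidates: C₊=(4.4782,1.6250) cross=17.946; C₋=(7.5846,-2.9425) cross=-17.946
θ=294°:   branch + wants cross > 0 → take C=(4.4782,1.6250) (cross=17.946)
θ=294°: ex = (C−B)/|BC| = (0.4752,0.8799); ey = (-0.8799,0.4752)
θ=294°: P = B + 0.98·ex + 3.08·ey = (-0.6173,-1.3282)

θ=9°: 4.97 3.69
θ=22°: 4.79 4.54
θ=294°: -0.62 -1.33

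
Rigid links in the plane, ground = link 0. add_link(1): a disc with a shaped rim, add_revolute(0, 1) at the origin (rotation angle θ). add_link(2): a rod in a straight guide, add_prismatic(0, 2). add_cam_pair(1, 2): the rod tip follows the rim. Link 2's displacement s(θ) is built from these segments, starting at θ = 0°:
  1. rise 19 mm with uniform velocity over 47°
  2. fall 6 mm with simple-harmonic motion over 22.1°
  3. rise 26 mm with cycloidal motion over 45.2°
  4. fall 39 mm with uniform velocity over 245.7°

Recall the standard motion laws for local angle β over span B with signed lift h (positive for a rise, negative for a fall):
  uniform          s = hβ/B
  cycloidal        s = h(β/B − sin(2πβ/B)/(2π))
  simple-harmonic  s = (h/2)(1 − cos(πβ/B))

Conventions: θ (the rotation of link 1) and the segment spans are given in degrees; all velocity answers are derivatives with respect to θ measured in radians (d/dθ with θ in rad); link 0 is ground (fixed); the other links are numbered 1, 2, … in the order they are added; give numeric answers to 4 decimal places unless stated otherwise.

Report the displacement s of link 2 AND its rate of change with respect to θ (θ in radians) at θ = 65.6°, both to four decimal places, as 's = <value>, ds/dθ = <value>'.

segment 1 (0° to 47°, uniform, h = 19) is passed completely: s = 0.0000 + (19) = 19.0000
θ = 65.6° falls in segment 2 (47° to 69.1°, simple-harmonic, h = -6): β = 65.6 − 47 = 18.6°, B = 22.1°; Δs = -6/2·(1 − cos(π·0.8416)) = -5.6363; s = 19.0000 − 5.6363 = 13.3637
velocity in seg [47°–69.1°] (simple-harmonic), θ in radians: β = 18.6° = 0.3246 rad, B = 22.1° = 0.3857 rad; ds/dθ = (πh/(2B)) sin(πβ/B) = (π·(-6)/(2·0.3857)) sin(π·0.8416) = -11.661627 mm/rad

s = 13.3637, ds/dθ = -11.6616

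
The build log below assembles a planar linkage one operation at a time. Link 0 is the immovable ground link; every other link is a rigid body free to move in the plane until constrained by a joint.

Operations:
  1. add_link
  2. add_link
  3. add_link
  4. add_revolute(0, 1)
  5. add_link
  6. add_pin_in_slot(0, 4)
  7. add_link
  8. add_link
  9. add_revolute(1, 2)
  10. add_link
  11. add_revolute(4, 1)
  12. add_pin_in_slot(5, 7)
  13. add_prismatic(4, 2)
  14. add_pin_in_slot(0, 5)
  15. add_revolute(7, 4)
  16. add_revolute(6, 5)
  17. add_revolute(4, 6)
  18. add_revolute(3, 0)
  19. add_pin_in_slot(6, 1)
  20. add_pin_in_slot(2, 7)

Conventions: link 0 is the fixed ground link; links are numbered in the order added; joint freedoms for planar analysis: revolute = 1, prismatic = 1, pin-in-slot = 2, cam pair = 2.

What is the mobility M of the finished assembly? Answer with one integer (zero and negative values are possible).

link 0 = ground. State L|J1|J2 = 1|0|0
+link1  2|0|0
+link2  3|0|0
+link3  4|0|0
R(0,1) f=1→J1  4|1|0
+link4  5|1|0
PS(0,4) f=2→J2  5|1|1
+link5  6|1|1
+link6  7|1|1
R(1,2) f=1→J1  7|2|1
+link7  8|2|1
R(4,1) f=1→J1  8|3|1
PS(5,7) f=2→J2  8|3|2
P(4,2) f=1→J1  8|4|2
PS(0,5) f=2→J2  8|4|3
R(7,4) f=1→J1  8|5|3
R(6,5) f=1→J1  8|6|3
R(4,6) f=1→J1  8|7|3
R(3,0) f=1→J1  8|8|3
PS(6,1) f=2→J2  8|8|4
PS(2,7) f=2→J2  8|8|5
M = 3(8−1)−2·8−5 = 21−16−5 = 0

M = 0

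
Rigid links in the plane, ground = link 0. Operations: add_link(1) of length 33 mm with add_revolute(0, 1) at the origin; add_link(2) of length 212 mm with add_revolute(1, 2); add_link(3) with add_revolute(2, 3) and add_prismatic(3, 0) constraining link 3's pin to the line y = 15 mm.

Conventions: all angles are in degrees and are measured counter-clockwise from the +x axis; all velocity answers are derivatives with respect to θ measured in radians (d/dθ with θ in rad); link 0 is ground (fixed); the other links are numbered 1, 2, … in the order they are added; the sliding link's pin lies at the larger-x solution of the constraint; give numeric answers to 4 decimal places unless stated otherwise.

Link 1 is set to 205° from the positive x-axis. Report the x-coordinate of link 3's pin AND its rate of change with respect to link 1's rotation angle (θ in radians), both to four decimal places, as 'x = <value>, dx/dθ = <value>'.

geometry: r = 33 mm, L = 212 mm, e = 15 mm
crank pin P = (r cos θ, r sin θ) = (-29.908157, -13.946403)
h = r sin θ − e = -13.946403 − 15 = -28.946403
x = r cos θ + √(L² − h²) = -29.908157 + 210.014537 = 180.106380
dx/dθ = −r sin θ − h·r cos θ/√(L² − h²) (θ in radians; h = -28.946403) = 9.824147

x = 180.1064, dx/dθ = 9.8241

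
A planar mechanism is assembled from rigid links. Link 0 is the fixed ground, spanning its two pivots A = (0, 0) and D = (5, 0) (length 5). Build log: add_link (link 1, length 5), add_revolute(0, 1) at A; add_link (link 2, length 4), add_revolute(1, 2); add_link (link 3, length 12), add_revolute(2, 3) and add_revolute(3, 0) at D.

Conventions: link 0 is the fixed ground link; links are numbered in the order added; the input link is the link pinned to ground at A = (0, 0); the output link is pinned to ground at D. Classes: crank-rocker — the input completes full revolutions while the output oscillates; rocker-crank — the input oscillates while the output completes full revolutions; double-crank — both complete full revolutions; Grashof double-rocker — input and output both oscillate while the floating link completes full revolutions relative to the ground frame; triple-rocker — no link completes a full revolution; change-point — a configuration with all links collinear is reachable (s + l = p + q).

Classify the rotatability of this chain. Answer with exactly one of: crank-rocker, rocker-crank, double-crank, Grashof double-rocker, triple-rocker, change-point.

lengths: ground=5, input=5, coupler=4, output=12
sorted: s=4 (shortest), l=12 (longest), p+q=10
s + l = 16 vs p + q = 10
s + l > p + q → non-Grashof → no link fully rotates → triple-rocker

triple-rocker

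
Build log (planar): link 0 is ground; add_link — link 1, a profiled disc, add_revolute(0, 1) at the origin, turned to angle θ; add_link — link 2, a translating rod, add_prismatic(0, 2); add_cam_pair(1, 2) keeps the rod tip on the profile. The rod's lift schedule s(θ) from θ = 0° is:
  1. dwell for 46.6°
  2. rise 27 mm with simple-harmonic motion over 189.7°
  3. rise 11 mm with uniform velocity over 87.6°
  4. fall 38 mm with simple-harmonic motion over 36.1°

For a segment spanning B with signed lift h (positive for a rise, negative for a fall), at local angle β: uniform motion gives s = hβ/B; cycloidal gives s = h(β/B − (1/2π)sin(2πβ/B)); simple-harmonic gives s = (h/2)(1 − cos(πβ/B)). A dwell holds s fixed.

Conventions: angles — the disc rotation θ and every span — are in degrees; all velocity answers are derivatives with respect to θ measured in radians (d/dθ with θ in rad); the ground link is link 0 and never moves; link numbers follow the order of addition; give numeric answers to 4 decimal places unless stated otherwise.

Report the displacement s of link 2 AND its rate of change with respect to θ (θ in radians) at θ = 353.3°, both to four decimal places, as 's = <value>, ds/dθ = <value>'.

seg 1 [0°–46.6°] dwell: s stays 0.0000
seg 2 [46.6°–236.3°] simple-harmonic, h=27: full span → s += 27 → s = 27.0000
seg 3 [236.3°–323.9°] uniform, h=11: full span → s += 11 → s = 38.0000
seg 4 [323.9°–360°] simple-harmonic, h=-38: θ=353.3° here. β=29.4, B=36.1. -38/2·(1 − cos(π·0.8144)) = -34.8608 → s = 3.1392
velocity in seg [323.9°–360°] (simple-harmonic), θ in radians: β = 29.4° = 0.5131 rad, B = 36.1° = 0.6301 rad; ds/dθ = (πh/(2B)) sin(πβ/B) = (π·(-38)/(2·0.6301)) sin(π·0.8144) = -52.160748 mm/rad

s = 3.1392, ds/dθ = -52.1607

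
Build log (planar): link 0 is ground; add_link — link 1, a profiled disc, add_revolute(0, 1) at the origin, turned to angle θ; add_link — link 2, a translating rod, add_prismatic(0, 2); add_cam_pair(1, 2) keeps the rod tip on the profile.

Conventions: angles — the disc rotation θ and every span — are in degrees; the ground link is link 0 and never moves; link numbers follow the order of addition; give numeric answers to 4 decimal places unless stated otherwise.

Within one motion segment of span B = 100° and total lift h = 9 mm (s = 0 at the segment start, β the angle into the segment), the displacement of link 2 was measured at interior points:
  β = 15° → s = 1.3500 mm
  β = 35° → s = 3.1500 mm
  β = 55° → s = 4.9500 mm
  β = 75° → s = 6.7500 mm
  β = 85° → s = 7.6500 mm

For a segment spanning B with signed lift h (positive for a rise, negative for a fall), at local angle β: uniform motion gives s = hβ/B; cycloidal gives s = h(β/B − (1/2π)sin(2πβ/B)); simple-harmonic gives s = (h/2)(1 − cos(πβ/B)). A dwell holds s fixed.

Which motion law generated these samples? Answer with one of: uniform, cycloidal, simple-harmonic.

candidates at β/B = r: uniform s = h·r (linear in β); cycloidal s = h·(r − sin(2πr)/(2π)); simple-harmonic s = (h/2)(1 − cos(πr))
β=15°: printed 1.3500 | uniform 1.3500, cycloidal 0.1912, simple-harmonic 0.4905
β=35°: printed 3.1500 | uniform 3.1500, cycloidal 1.9912, simple-harmonic 2.4570
β=55°: printed 4.9500 | uniform 4.9500, cycloidal 5.3926, simple-harmonic 5.2040
β=75°: printed 6.7500 | uniform 6.7500, cycloidal 8.1824, simple-harmonic 7.6820
β=85°: printed 7.6500 | uniform 7.6500, cycloidal 8.8088, simple-harmonic 8.5095
only one law matches every sample → uniform

uniform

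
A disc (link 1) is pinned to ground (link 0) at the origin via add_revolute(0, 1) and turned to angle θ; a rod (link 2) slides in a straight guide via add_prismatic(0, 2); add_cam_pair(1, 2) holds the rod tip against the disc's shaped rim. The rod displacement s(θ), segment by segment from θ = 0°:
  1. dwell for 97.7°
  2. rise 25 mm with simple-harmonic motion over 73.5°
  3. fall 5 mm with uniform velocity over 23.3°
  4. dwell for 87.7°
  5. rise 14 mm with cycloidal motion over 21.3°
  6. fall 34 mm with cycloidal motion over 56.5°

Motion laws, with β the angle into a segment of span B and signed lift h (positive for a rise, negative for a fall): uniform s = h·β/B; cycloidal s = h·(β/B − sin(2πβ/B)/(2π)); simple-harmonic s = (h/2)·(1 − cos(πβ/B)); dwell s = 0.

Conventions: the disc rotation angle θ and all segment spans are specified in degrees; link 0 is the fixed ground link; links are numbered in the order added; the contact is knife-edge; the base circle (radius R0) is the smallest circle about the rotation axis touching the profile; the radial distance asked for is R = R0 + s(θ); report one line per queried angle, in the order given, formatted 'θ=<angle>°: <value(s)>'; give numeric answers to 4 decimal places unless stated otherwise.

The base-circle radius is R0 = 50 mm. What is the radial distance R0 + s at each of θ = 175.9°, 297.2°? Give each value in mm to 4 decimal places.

segment 1 (0° to 97.7°, dwell): s unchanged at 0.0000
segment 2 (97.7° to 171.2°, simple-harmonic, h = 25) is passed completely: s = 0.0000 + (25) = 25.0000
θ = 175.9° falls in segment 3 (171.2° to 194.5°, uniform, h = -5): β = 175.9 − 171.2 = 4.7°, B = 23.3°; Δs = -5·4.7/23.3 = -1.0086; s = 25.0000 − 1.0086 = 23.9914
segment 3 (171.2° to 194.5°, uniform, h = -5) is passed completely: s = 25.0000 + (-5) = 20.0000
segment 4 (194.5° to 282.2°, dwell): s unchanged at 20.0000
θ = 297.2° falls in segment 5 (282.2° to 303.5°, cycloidal, h = 14): β = 297.2 − 282.2 = 15°, B = 21.3°; Δs = 14·(0.7042 − sin(2π·0.7042)/(2π)) = 11.9958; s = 20.0000 + 11.9958 = 31.9958
θ=175.9°: R = R0 + s = 50 + 23.9914 = 73.9914
θ=297.2°: R = R0 + s = 50 + 31.9958 = 81.9958

θ=175.9°: 73.9914
θ=297.2°: 81.9958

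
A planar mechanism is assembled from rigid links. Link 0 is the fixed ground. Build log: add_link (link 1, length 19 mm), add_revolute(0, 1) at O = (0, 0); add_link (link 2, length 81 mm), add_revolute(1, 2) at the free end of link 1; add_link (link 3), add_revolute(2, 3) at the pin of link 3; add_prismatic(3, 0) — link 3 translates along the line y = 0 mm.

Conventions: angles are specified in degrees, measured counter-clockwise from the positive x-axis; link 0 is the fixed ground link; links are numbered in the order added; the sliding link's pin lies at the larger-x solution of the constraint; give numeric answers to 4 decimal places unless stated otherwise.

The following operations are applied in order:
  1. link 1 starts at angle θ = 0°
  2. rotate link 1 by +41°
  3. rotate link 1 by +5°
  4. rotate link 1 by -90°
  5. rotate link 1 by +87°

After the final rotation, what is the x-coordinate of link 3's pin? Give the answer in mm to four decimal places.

geometry: r = 19 mm, L = 81 mm, e = 0 mm; θ starts at 0°
rotate link 1 by +41°: θ ← 0° +41° = 41°
rotate link 1 by +5°: θ ← 41° +5° = 46°
rotate link 1 by -90°: θ ← 46° -90° = -44°
rotate link 1 by +87°: θ ← -44° +87° = 43°
crank pin P = (r cos θ, r sin θ) = (13.895720, 12.957969)
h = r sin θ − e = 12.957969 − 0 = 12.957969
x = r cos θ + √(L² − h²) = 13.895720 + 79.956807 = 93.852528

93.8525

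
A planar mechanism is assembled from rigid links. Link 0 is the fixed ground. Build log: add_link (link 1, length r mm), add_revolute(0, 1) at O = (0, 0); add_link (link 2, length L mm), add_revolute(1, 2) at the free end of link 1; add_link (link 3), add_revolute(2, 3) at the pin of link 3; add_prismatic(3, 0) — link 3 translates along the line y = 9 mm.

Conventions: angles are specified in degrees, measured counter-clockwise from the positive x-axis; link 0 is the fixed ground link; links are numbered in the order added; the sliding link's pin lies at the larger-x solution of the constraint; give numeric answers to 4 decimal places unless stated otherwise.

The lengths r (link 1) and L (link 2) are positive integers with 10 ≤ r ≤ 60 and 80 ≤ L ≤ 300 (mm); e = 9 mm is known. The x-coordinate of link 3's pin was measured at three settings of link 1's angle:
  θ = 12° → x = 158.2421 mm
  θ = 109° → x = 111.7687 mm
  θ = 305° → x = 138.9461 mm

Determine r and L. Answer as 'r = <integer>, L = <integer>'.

constraint per measurement: (x − r cos θ)² + (r sin θ − e)² = L²
subtracting the θ₁ and θ₂ equations cancels the r² and L² terms:
r = (x₁² − x₂²) / (2[(x₁cos θ₁ + e sin θ₁) − (x₂cos θ₂ + e sin θ₂)]) = 34.0000 → r = 34
L² = (x₁ − r cos θ₁)² + (r sin θ₁ − e)² = 15624.9994 → L = 125.0000 → L = 125
check at θ₃=305°: x = 138.9461 (printed 138.9461) ✓

r = 34, L = 125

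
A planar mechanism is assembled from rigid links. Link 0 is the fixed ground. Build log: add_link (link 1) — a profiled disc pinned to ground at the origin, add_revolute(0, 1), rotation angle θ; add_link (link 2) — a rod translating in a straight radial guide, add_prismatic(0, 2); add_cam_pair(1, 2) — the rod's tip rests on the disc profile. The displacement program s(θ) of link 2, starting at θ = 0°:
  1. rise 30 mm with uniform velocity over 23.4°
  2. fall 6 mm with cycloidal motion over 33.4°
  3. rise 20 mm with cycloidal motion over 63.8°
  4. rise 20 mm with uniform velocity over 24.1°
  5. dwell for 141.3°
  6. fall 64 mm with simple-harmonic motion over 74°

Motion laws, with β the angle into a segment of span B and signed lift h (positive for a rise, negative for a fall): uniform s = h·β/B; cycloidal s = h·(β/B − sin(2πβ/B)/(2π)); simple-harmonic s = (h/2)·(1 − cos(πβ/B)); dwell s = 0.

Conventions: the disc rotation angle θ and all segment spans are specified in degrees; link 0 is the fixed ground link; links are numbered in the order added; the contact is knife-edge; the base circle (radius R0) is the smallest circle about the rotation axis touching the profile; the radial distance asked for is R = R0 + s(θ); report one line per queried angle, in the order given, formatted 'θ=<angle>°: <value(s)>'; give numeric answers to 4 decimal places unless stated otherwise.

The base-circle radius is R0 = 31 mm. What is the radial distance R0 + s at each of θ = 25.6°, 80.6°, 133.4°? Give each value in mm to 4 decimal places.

seg 1 [0°–23.4°] uniform, h=30: full span → s += 30 → s = 30.0000
seg 2 [23.4°–56.8°] cycloidal, h=-6: θ=25.6° here. β=2.2, B=33.4. -6·(0.0659 − sin(2π·0.0659)/(2π)) = -0.0112 → s = 29.9888
seg 2 [23.4°–56.8°] cycloidal, h=-6: full span → s += -6 → s = 24.0000
seg 3 [56.8°–120.6°] cycloidal, h=20: θ=80.6° here. β=23.8, B=63.8. 20·(0.3730 − sin(2π·0.3730)/(2π)) = 5.1825 → s = 29.1825
seg 3 [56.8°–120.6°] cycloidal, h=20: full span → s += 20 → s = 44.0000
seg 4 [120.6°–144.7°] uniform, h=20: θ=133.4° here. β=12.8, B=24.1. 20·12.8/24.1 = 10.6224 → s = 54.6224
θ=25.6°: R = R0 + s = 31 + 29.9888 = 60.9888
θ=80.6°: R = R0 + s = 31 + 29.1825 = 60.1825
θ=133.4°: R = R0 + s = 31 + 54.6224 = 85.6224

θ=25.6°: 60.9888
θ=80.6°: 60.1825
θ=133.4°: 85.6224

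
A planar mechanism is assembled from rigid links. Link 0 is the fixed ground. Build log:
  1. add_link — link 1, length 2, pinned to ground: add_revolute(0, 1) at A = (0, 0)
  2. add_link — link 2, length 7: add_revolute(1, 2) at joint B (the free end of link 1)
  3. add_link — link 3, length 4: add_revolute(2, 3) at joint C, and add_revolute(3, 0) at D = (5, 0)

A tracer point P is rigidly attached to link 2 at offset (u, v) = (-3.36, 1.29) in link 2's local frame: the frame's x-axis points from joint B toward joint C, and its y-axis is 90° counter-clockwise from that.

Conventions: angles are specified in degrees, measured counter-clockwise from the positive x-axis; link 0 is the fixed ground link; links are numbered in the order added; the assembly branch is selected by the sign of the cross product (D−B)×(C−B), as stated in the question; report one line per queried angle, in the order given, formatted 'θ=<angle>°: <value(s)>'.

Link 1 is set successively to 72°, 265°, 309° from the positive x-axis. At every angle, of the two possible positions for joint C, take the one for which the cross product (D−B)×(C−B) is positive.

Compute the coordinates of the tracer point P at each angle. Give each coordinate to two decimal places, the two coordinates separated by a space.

A=(0,0), D=(5.00,0)
θ=72°: B = A + 2.00·(cos72°, sin72°) = (0.6180, 1.9021)
θ=72°: |BD| = 4.7770
θ=72°: circle(B,7.00) ∩ circle(D,4.00): a=5.8426, h=3.8555
θ=72°:   candidates: C₊=(7.5126,3.1124) cross=18.418; C₋=(4.4423,-3.9609) cross=-18.418
θ=72°:   branch + wants cross > 0 → take C=(7.5126,3.1124) (cross=18.418)
θ=72°: ex = (C−B)/|BC| = (0.9849,0.1729); ey = (-0.1729,0.9849)
θ=72°: P = B + -3.36·ex + 1.29·ey = (-2.9144,2.5918)
θ=265°: B = A + 2.00·(cos265°, sin265°) = (-0.1743, -1.9924)
θ=265°: |BD| = 5.5446
θ=265°: circle(B,7.00) ∩ circle(D,4.00): a=5.7482, h=3.9948
θ=265°:   candidates: C₊=(3.7544,3.8011) cross=22.150; C₋=(6.6254,-3.6549) cross=-22.150
θ=265°:   branch + wants cross > 0 → take C=(3.7544,3.8011) (cross=22.150)
θ=265°: ex = (C−B)/|BC| = (0.5613,0.8276); ey = (-0.8276,0.5613)
θ=265°: P = B + -3.36·ex + 1.29·ey = (-3.1278,-4.0493)
θ=309°: B = A + 2.00·(cos309°, sin309°) = (1.2586, -1.5543)
θ=309°: |BD| = 4.0514
θ=309°: circle(B,7.00) ∩ circle(D,4.00): a=6.0984, h=3.4365
θ=309°:   candidates: C₊=(5.5720,3.9589) cross=13.923; C₋=(8.2088,-2.3882) cross=-13.923
θ=309°:   branch + wants cross > 0 → take C=(5.5720,3.9589) (cross=13.923)
θ=309°: ex = (C−B)/|BC| = (0.6162,0.7876); ey = (-0.7876,0.6162)
θ=309°: P = B + -3.36·ex + 1.29·ey = (-1.8278,-3.4057)

θ=72°: -2.91 2.59
θ=265°: -3.13 -4.05
θ=309°: -1.83 -3.41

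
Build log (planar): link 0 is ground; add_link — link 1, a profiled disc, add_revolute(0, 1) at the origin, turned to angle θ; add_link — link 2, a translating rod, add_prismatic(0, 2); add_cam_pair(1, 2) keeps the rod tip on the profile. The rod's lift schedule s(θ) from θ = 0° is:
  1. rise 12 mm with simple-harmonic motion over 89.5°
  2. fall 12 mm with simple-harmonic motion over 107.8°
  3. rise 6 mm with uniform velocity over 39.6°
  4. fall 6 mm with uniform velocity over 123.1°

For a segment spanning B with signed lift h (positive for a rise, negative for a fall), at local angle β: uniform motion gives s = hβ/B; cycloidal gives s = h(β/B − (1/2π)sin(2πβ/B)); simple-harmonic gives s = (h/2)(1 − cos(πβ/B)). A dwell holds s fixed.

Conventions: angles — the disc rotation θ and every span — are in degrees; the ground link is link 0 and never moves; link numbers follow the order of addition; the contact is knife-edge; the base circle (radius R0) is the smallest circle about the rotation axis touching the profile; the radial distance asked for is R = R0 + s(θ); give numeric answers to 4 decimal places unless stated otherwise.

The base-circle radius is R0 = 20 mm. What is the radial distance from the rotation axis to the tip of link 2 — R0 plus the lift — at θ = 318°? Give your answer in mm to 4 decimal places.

seg 1 [0°–89.5°] simple-harmonic, h=12: full span → s += 12 → s = 12.0000
seg 2 [89.5°–197.3°] simple-harmonic, h=-12: full span → s += -12 → s = 0.0000
seg 3 [197.3°–236.9°] uniform, h=6: full span → s += 6 → s = 6.0000
seg 4 [236.9°–360°] uniform, h=-6: θ=318° here. β=81.1, B=123.1. -6·81.1/123.1 = -3.9529 → s = 2.0471
R = R0 + s = 20 + 2.0471 = 22.0471

22.0471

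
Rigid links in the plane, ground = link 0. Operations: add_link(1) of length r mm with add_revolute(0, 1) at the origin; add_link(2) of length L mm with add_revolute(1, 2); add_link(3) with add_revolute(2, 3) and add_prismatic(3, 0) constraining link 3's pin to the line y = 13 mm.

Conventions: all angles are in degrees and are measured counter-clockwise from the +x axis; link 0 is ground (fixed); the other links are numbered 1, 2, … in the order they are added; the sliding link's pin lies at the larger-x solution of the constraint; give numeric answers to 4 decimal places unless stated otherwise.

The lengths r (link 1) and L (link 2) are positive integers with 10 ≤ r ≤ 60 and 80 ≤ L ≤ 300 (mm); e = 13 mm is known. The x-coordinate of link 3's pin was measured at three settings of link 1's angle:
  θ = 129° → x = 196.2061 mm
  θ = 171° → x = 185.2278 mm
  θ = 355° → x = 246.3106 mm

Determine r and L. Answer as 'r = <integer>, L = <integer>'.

constraint per measurement: (x − r cos θ)² + (r sin θ − e)² = L²
subtracting the θ₁ and θ₂ equations cancels the r² and L² terms:
r = (x₁² − x₂²) / (2[(x₁cos θ₁ + e sin θ₁) − (x₂cos θ₂ + e sin θ₂)]) = 31.0001 → r = 31
L² = (x₁ − r cos θ₁)² + (r sin θ₁ − e)² = 46655.9970 → L = 216.0000 → L = 216
check at θ₃=355°: x = 246.3106 (printed 246.3106) ✓

r = 31, L = 216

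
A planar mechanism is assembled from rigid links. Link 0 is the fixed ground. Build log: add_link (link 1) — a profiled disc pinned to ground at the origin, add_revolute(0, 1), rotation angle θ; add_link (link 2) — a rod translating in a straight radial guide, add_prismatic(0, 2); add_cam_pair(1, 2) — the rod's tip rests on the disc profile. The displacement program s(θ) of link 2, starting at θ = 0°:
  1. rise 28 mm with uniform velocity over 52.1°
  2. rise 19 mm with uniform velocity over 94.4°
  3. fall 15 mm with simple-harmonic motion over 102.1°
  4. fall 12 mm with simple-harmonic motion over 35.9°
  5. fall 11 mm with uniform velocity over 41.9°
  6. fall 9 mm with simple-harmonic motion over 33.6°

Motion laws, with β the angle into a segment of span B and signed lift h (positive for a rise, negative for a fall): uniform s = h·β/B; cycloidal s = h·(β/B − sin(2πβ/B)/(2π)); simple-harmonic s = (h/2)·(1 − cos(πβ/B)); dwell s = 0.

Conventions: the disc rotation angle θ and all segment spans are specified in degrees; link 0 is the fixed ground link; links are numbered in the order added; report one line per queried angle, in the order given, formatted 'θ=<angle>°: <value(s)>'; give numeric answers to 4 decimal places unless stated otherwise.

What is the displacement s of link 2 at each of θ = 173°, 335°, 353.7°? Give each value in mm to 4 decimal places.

seg 1 [0°–52.1°] uniform, h=28: full span → s += 28 → s = 28.0000
seg 2 [52.1°–146.5°] uniform, h=19: full span → s += 19 → s = 47.0000
seg 3 [146.5°–248.6°] simple-harmonic, h=-15: θ=173° here. β=26.5, B=102.1. -15/2·(1 − cos(π·0.2595)) = -2.3582 → s = 44.6418
seg 3 [146.5°–248.6°] simple-harmonic, h=-15: full span → s += -15 → s = 32.0000
seg 4 [248.6°–284.5°] simple-harmonic, h=-12: full span → s += -12 → s = 20.0000
seg 5 [284.5°–326.4°] uniform, h=-11: full span → s += -11 → s = 9.0000
seg 6 [326.4°–360°] simple-harmonic, h=-9: θ=335° here. β=8.6, B=33.6. -9/2·(1 − cos(π·0.2560)) = -1.3781 → s = 7.6219
seg 6 [326.4°–360°] simple-harmonic, h=-9: θ=353.7° here. β=27.3, B=33.6. -9/2·(1 − cos(π·0.8125)) = -8.2416 → s = 0.7584

θ=173°: 44.6418
θ=335°: 7.6219
θ=353.7°: 0.7584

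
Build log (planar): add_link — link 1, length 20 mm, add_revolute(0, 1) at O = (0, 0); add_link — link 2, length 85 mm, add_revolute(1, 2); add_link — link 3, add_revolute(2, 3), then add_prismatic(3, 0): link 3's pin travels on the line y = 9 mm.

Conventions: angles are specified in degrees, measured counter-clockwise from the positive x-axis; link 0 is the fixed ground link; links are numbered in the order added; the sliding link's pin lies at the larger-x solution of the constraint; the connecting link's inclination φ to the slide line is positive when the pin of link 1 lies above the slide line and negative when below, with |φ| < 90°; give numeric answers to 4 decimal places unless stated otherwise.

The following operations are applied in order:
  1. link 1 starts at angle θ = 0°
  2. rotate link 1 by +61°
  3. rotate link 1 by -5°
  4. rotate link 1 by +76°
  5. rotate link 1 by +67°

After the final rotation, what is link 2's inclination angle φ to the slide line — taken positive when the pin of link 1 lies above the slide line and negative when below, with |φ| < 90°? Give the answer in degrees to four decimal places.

geometry: r = 20 mm, L = 85 mm, e = 9 mm; θ starts at 0°
rotate link 1 by +61°: θ ← 0° +61° = 61°
rotate link 1 by -5°: θ ← 61° -5° = 56°
rotate link 1 by +76°: θ ← 56° +76° = 132°
rotate link 1 by +67°: θ ← 132° +67° = 199°
h = r sin θ − e = -6.511363 − 9 = -15.511363
sin φ = h / L = -15.511363 / 85 = -0.18248662
φ = arcsin(-0.18248662) = -10.514632°

-10.5146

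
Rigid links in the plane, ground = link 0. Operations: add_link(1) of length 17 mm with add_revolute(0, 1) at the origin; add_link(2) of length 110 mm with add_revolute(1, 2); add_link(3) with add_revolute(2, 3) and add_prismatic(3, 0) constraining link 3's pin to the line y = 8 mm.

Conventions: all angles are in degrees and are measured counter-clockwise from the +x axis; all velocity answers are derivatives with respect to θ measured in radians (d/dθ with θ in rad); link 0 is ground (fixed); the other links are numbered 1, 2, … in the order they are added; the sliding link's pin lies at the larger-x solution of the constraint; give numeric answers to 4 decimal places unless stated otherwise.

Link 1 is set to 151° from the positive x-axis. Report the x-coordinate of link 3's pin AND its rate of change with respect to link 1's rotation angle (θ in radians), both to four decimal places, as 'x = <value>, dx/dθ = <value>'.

geometry: r = 17 mm, L = 110 mm, e = 8 mm
crank pin P = (r cos θ, r sin θ) = (-14.868535, 8.241764)
h = r sin θ − e = 8.241764 − 8 = 0.241764
x = r cos θ + √(L² − h²) = -14.868535 + 109.999734 = 95.131199
dx/dθ = −r sin θ − h·r cos θ/√(L² − h²) (θ in radians; h = 0.241764) = -8.209085

x = 95.1312, dx/dθ = -8.2091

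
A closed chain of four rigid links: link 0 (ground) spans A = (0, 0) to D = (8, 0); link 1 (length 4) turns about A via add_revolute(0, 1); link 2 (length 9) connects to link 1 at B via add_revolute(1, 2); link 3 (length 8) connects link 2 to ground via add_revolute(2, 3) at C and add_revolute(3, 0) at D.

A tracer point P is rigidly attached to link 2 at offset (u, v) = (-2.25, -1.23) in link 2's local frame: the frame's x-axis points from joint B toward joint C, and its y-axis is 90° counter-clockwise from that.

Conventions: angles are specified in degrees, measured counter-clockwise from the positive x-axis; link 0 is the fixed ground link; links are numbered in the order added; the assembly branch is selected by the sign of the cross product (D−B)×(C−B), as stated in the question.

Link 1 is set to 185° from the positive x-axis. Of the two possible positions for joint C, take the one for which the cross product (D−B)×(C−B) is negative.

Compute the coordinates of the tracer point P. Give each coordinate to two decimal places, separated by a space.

A=(0,0), D=(8.00,0)
B = A + 4.00·(cos185°, sin185°) = (-3.9848, -0.3486)
|BD| = 11.9898
circle(B,9.00) ∩ circle(D,8.00): a=6.7039, h=6.0049
  candidates: C₊=(2.5416,5.8486) cross=71.997; C₋=(2.8908,-6.1560) cross=-71.997
  branch - wants cross < 0 → take C=(2.8908,-6.1560) (cross=-71.997)
ex = (C−B)/|BC| = (0.7640,-0.6453); ey = (0.6453,0.7640)
P = B + -2.25·ex + -1.23·ey = (-6.4974,0.1636)

-6.50 0.16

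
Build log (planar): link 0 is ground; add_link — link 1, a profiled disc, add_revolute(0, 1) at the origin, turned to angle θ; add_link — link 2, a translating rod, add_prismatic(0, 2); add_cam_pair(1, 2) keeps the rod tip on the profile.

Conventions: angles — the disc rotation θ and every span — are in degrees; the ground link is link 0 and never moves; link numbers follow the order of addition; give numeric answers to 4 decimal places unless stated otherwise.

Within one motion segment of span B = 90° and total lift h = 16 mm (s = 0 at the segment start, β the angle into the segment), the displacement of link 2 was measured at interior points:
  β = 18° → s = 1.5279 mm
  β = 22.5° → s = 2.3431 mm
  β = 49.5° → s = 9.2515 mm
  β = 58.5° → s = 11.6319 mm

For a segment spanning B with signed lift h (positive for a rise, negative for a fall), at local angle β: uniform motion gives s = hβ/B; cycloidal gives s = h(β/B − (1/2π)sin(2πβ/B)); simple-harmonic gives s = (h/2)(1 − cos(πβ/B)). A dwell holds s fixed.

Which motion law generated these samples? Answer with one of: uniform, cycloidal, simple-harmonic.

candidates at β/B = r: uniform s = h·r (linear in β); cycloidal s = h·(r − sin(2πr)/(2π)); simple-harmonic s = (h/2)(1 − cos(πr))
β=18°: printed 1.5279 | uniform 3.2000, cycloidal 0.7782, simple-harmonic 1.5279
β=22.5°: printed 2.3431 | uniform 4.0000, cycloidal 1.4535, simple-harmonic 2.3431
β=49.5°: printed 9.2515 | uniform 8.8000, cycloidal 9.5869, simple-harmonic 9.2515
β=58.5°: printed 11.6319 | uniform 10.4000, cycloidal 12.4601, simple-harmonic 11.6319
only one law matches every sample → simple-harmonic

simple-harmonic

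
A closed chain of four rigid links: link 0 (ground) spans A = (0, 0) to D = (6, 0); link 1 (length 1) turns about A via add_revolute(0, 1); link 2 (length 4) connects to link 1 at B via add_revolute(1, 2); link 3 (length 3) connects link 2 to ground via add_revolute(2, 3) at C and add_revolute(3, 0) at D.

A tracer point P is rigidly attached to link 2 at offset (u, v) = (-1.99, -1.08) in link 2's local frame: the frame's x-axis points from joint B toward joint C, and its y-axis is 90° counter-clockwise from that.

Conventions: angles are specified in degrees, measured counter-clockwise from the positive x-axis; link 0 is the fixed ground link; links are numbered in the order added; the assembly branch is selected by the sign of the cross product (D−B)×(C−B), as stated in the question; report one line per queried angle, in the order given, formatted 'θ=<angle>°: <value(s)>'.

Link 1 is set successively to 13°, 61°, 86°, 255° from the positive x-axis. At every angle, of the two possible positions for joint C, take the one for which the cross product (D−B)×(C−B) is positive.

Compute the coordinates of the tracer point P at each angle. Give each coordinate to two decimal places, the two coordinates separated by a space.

A=(0,0), D=(6.00,0)
θ=13°: B = A + 1.00·(cos13°, sin13°) = (0.9744, 0.2250)
θ=13°: |BD| = 5.0307
θ=13°: circle(B,4.00) ∩ circle(D,3.00): a=3.2111, h=2.3852
θ=13°:   candidates: C₊=(4.2889,2.4642) cross=11.999; C₋=(4.0756,-2.3014) cross=-11.999
θ=13°:   branch + wants cross > 0 → take C=(4.2889,2.4642) (cross=11.999)
θ=13°: ex = (C−B)/|BC| = (0.8286,0.5598); ey = (-0.5598,0.8286)
θ=13°: P = B + -1.99·ex + -1.08·ey = (-0.0700,-1.7840)
θ=61°: B = A + 1.00·(cos61°, sin61°) = (0.4848, 0.8746)
θ=61°: |BD| = 5.5841
θ=61°: circle(B,4.00) ∩ circle(D,3.00): a=3.4188, h=2.0764
θ=61°:   candidates: C₊=(4.1867,2.3899) cross=11.595; C₋=(3.5362,-1.7117) cross=-11.595
θ=61°:   branch + wants cross > 0 → take C=(4.1867,2.3899) (cross=11.595)
θ=61°: ex = (C−B)/|BC| = (0.9255,0.3788); ey = (-0.3788,0.9255)
θ=61°: P = B + -1.99·ex + -1.08·ey = (-0.9477,-0.8788)
θ=86°: B = A + 1.00·(cos86°, sin86°) = (0.0698, 0.9976)
θ=86°: |BD| = 6.0136
θ=86°: circle(B,4.00) ∩ circle(D,3.00): a=3.5888, h=1.7665
θ=86°:   candidates: C₊=(3.9019,2.1443) cross=10.623; C₋=(3.3158,-1.3398) cross=-10.623
θ=86°:   branch + wants cross > 0 → take C=(3.9019,2.1443) (cross=10.623)
θ=86°: ex = (C−B)/|BC| = (0.9580,0.2867); ey = (-0.2867,0.9580)
θ=86°: P = B + -1.99·ex + -1.08·ey = (-1.5271,-0.6076)
θ=255°: B = A + 1.00·(cos255°, sin255°) = (-0.2588, -0.9659)
θ=255°: |BD| = 6.3329
θ=255°: circle(B,4.00) ∩ circle(D,3.00): a=3.7191, h=1.4724
θ=255°:   candidates: C₊=(3.1922,1.0566) cross=9.325; C₋=(3.6414,-1.8539) cross=-9.325
θ=255°:   branch + wants cross > 0 → take C=(3.1922,1.0566) (cross=9.325)
θ=255°: ex = (C−B)/|BC| = (0.8628,0.5056); ey = (-0.5056,0.8628)
θ=255°: P = B + -1.99·ex + -1.08·ey = (-1.4296,-2.9039)

θ=13°: -0.07 -1.78
θ=61°: -0.95 -0.88
θ=86°: -1.53 -0.61
θ=255°: -1.43 -2.90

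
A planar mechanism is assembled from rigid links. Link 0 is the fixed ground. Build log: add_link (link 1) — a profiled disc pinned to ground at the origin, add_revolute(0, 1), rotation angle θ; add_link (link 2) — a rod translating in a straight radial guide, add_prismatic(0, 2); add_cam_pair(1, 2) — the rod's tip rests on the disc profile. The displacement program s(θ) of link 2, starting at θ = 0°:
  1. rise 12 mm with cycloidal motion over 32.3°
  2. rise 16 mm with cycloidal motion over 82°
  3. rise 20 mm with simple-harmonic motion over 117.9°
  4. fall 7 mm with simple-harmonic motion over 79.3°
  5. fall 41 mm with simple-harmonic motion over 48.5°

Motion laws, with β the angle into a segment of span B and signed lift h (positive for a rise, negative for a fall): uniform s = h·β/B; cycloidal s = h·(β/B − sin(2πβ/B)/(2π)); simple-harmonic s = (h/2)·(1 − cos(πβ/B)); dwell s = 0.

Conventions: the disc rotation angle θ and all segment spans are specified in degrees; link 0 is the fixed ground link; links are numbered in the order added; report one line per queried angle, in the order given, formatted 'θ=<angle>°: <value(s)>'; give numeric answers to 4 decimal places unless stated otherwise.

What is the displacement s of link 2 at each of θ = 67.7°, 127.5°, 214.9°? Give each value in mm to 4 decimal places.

seg 1 [0°–32.3°] cycloidal, h=12: full span → s += 12 → s = 12.0000
seg 2 [32.3°–114.3°] cycloidal, h=16: θ=67.7° here. β=35.4, B=82. 16·(0.4317 − sin(2π·0.4317)/(2π)) = 5.8479 → s = 17.8479
seg 2 [32.3°–114.3°] cycloidal, h=16: full span → s += 16 → s = 28.0000
seg 3 [114.3°–232.2°] simple-harmonic, h=20: θ=127.5° here. β=13.2, B=117.9. 20/2·(1 − cos(π·0.1120)) = 0.6122 → s = 28.6122
seg 3 [114.3°–232.2°] simple-harmonic, h=20: θ=214.9° here. β=100.6, B=117.9. 20/2·(1 − cos(π·0.8533)) = 18.9562 → s = 46.9562

θ=67.7°: 17.8479
θ=127.5°: 28.6122
θ=214.9°: 46.9562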